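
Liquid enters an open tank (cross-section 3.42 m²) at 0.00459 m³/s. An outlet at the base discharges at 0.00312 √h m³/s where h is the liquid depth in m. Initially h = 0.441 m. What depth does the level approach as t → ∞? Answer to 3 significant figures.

2.16 m

A dh/dt = Q_in − 0.00312 √h. Steady state requires inflow = outflow:
Q_in = 0.00312 √h_ss ⇒ √h_ss = 0.00459/0.00312 = 1.4712.
h_ss = 1.4712² = 2.1643 m. (Since h₀ = 0.441 m < h_ss, the level will rise toward this value.)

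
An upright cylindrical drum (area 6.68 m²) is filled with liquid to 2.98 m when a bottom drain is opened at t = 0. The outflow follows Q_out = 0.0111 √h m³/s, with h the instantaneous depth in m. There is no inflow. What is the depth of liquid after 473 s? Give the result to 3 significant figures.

With no inflow, A dh/dt = −0.0111 √h.
∫ h^(−1/2) dh = −(0.0111/A) ∫ dt, giving 2√h = 2√h₀ − (0.0111/A) t.
√h = √2.98 − 0.0111·473/(2·6.68) = 1.7263 − 0.39299 = 1.3333.
h = 1.3333² = 1.7776 m.

1.78 m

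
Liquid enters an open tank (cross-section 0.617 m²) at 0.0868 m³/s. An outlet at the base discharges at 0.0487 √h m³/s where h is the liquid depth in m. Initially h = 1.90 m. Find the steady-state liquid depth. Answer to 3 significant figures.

3.18 m

Unsteady balance on liquid volume: A dh/dt = Q_in − 0.0487 √h. At steady state dh/dt = 0:
Q_in = 0.0487 √h_ss ⇒ √h_ss = 0.0868/0.0487 = 1.7823.
h_ss = 1.7823² = 3.1767 m. (Since h₀ = 1.90 m < h_ss, the level will rise toward this value.)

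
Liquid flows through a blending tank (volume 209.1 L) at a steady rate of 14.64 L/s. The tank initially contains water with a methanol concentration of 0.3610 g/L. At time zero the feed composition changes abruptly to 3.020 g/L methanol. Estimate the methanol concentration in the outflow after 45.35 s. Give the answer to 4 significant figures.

Species balance on the tank: V dC/dt = Q(C_in − C).
Rewrite as dC/dt + C/τ = C_in/τ, τ = V/Q = 14.2828 s.
Solution: C(t) = C_in + (C₀ − C_in) e^(−t/τ).
C(45.35) = 3.020 + (0.3610 − 3.020)·e^(−45.35/14.2828) = 3.020 + (-2.65900)·0.0417878 = 2.90889 g/L.

2.909 g/L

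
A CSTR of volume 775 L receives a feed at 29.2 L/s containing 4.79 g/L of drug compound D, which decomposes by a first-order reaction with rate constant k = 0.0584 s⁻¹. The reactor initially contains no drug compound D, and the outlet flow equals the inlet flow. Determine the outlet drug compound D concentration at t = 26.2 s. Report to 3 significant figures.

1.73 g/L

Species balance: V dC/dt = Q C_in − Q C − k V C.
dC/dt = (Q/V) C_in − (Q/V + k) C; effective rate a = Q/V + k = 0.037677 + 0.0584 = 0.096077 s⁻¹.
C_ss = Q C_in/(Q + kV) = 1.8784 g/L; C(t) = C_ss + (C₀ − C_ss) e^(−a t).
C(26.2) = 1.8784 + (-1.8784)·e^(−0.096077·26.2) = 1.8784 + (-1.8784)·0.080683 = 1.7269 g/L.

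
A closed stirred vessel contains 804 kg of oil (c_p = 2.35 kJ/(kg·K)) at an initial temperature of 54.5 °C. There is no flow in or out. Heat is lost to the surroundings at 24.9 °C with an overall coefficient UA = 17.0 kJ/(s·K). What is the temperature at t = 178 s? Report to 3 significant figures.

30.9 °C

Lumped-capacitance energy balance: M c_p dT/dt = UA(T_amb − T).
dT/dt = (T_ss − T)/τ with T_ss = T_amb = 24.900 °C, τ = M c_p/UA = 804·2.35/17.0 = 111.14 s.
Solution: T(t) = T_ss + (T₀ − T_ss) e^(−t/τ).
T(178) = 24.900 + (29.600)·0.20158 = 30.867 °C.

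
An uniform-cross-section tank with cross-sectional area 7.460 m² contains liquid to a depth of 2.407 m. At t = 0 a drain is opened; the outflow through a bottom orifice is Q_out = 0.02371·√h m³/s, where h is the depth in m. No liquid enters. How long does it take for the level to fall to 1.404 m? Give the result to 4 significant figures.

With no inflow, A dh/dt = −0.02371 √h.
∫ h^(−1/2) dh = −(0.02371/A) ∫ dt, giving 2√h = 2√h₀ − (0.02371/A) t.
t = 2A(√h₀ − √h)/0.02371 = 2·7.460·(√2.407 − √1.404)/0.02371
  = 14.9200 × (1.55145 − 1.18491) / 0.02371 = 230.656 s.

230.7 s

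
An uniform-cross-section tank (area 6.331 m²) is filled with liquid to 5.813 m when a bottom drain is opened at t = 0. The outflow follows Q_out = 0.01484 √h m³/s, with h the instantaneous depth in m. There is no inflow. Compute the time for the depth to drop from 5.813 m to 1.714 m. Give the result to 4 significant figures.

With no inflow, A dh/dt = −0.01484 √h.
Separate and integrate: 2(√h − √h₀) = −(0.01484/A) t.
t = 2A(√h₀ − √h)/0.01484 = 2·6.331·(√5.813 − √1.714)/0.01484
  = 12.6620 × (2.41102 − 1.30920) / 0.01484 = 940.109 s.

940.1 s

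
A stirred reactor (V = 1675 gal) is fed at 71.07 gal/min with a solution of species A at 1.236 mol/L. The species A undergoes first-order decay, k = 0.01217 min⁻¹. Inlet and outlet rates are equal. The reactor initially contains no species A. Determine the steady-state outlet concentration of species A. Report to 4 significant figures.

0.9605 mol/L

Species balance: V dC/dt = Q C_in − Q C − k V C.
At steady state: 0 = Q C_in − (Q + kV) C_ss, so C_ss = Q C_in/(Q + kV).
C_ss = 71.07·1.236/(71.07 + 0.01217·1675) = 87.8425/91.4547 = 0.960503 mol/L.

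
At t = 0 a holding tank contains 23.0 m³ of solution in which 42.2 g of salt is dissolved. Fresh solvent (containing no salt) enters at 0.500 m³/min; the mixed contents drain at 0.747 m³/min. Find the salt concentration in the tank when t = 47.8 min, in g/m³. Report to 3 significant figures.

0.427 g/m³

Total volume: dV/dt = Q_in − Q_out = -0.24700 m³/min, so V(t) = 23.0 − 0.24700 t and V(47.8) = 11.193 m³.
Species balance (pure solvent in): dm/dt = −Q_out · m/V(t).
Separate: dm/m = −Q_out dt/V(t) ⇒ ln(m/m₀) = −(Q_out/(Q_in−Q_out)) ln(V/V₀).
m = m₀ (V₀/V)^(Q_out/(Q_in−Q_out)) = 42.2 × (23.0/11.193)^(-3.0243) = 4.7799 g.
C = m/V = 4.7799/11.193 = 0.42703 g/m³.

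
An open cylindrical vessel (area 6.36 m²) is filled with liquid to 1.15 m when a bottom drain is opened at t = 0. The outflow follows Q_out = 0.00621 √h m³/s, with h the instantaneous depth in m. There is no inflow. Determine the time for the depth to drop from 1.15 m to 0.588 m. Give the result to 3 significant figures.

A dh/dt = −Q_out = −0.00621 √h.
∫ h^(−1/2) dh = −(0.00621/A) ∫ dt, giving 2√h = 2√h₀ − (0.00621/A) t.
t = 2A(√h₀ − √h)/0.00621 = 2·6.36·(√1.15 − √0.588)/0.00621
  = 12.720 × (1.0724 − 0.76681) / 0.00621 = 625.90 s.

626 s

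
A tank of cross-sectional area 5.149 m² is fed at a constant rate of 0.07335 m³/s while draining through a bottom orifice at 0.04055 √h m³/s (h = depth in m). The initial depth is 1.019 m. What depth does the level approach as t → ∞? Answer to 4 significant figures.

3.272 m

A dh/dt = Q_in − 0.04055 √h. Steady state requires inflow = outflow:
Q_in = 0.04055 √h_ss ⇒ √h_ss = 0.07335/0.04055 = 1.80888.
h_ss = 1.80888² = 3.27204 m. (Since h₀ = 1.019 m < h_ss, the level will rise toward this value.)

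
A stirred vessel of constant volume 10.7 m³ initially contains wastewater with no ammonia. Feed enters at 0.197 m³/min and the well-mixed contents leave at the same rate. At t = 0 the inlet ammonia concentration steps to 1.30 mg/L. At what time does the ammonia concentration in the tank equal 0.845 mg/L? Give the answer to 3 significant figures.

57.0 min

Species balance: V dC/dt = Q(C_in − C) ⇒ τ = V/Q = 54.315 min.
C(t) = C_in + (C₀ − C_in) e^(−t/τ). Set C = 0.845 and solve for t:
e^(−t/τ) = (C − C_in)/(C₀ − C_in) = (0.845 − 1.30)/(0 − 1.30) = 0.35000
t = −τ ln(…) = 54.315 × 1.0498 = 57.021 min.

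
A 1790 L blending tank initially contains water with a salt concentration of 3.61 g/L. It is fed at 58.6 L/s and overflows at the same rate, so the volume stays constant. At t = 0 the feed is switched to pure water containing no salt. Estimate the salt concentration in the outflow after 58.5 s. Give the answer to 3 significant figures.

Accumulation = in − out for the solute gives V dC/dt = Q(C_in − C).
Time constant τ = V/Q = 1790/58.6 = 30.546 s.
Integrating: C(t) = C_in + (C₀ − C_in) e^(−t/τ).
C(58.5) = 0 + (3.61 − 0)·e^(−58.5/30.546) = 0 + (3.6100)·0.14732 = 0.53183 g/L.

0.532 g/L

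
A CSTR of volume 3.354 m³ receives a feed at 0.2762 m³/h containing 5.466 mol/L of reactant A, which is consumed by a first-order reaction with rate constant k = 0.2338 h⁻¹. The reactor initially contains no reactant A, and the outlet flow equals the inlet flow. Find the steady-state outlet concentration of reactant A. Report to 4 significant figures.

Species balance: V dC/dt = Q C_in − Q C − k V C.
Steady state (dC/dt = 0): C_ss = Q C_in/(Q + kV) = C_in/(1 + kV/Q).
C_ss = 0.2762·5.466/(0.2762 + 0.2338·3.354) = 1.50971/1.06037 = 1.42376 mol/L.

1.424 mol/L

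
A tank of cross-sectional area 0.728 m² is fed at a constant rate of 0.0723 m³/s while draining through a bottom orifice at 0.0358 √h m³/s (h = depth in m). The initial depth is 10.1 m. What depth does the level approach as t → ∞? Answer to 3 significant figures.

A dh/dt = Q_in − 0.0358 √h. Steady state requires inflow = outflow:
Q_in = 0.0358 √h_ss ⇒ √h_ss = 0.0723/0.0358 = 2.0196.
h_ss = 2.0196² = 4.0786 m. (Since h₀ = 10.1 m > h_ss, the level will fall toward this value.)

4.08 m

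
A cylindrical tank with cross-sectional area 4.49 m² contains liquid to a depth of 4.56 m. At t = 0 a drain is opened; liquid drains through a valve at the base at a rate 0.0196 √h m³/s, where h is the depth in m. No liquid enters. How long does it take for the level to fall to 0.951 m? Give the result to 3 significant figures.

Mass balance (ρ constant): A dh/dt = −0.0196 √h.
∫ h^(−1/2) dh = −(0.0196/A) ∫ dt, giving 2√h = 2√h₀ − (0.0196/A) t.
t = 2A(√h₀ − √h)/0.0196 = 2·4.49·(√4.56 − √0.951)/0.0196
  = 8.9800 × (2.1354 − 0.97519) / 0.0196 = 531.57 s.

532 s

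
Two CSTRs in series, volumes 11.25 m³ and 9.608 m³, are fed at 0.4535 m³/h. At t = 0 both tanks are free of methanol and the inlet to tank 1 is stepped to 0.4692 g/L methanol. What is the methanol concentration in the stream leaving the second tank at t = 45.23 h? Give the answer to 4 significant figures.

Time constants: τᵢ = Vᵢ/Q for each well-mixed tank.
τ₁ = 11.25/0.4535 = 24.8071 h; τ₂ = 9.608/0.4535 = 21.1863 h.
Solving the cascade with C₁(0)=C₂(0)=0 gives C₂(t) = C_in[1 − (τ₁ e^(−t/τ₁) − τ₂ e^(−t/τ₂))/(τ₁ − τ₂)].
At t = 45.23: e^(−t/τ₁) = 0.161497, e^(−t/τ₂) = 0.118260.
C₂ = 0.4692·[1 − (24.8071·0.161497 − 21.1863·0.118260)/(3.62073)] = 0.4692·0.585511 = 0.274722 g/L.

0.2747 g/L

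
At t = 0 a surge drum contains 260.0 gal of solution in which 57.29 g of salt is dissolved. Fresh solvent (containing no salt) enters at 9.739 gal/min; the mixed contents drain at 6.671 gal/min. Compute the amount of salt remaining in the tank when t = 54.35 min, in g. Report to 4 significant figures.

Let m(t) be the amount of salt. Volume: V(t) = V₀ + (Q_in − Q_out) t = 260.0 + 3.06800 t; V(54.35) = 426.746 gal.
Solute balance: dm/dt = 0 − Q_out C = −Q_out m/V(t).
dm/m = −Q_out dt/(V₀ + 3.06800 t); integrating gives ln(m/m₀) = −(Q_out/(Q_in−Q_out)) ln(V/V₀).
m = m₀ (V₀/V)^(Q_out/(Q_in−Q_out)) = 57.29 × (260.0/426.746)^(2.17438) = 19.5057 g.

19.51 g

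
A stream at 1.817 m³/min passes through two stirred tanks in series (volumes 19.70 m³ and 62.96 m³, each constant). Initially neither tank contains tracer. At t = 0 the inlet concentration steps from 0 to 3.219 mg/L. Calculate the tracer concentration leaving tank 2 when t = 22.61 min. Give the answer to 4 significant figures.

Species balance on tank i: dCᵢ/dt = (Cᵢ₋₁ − Cᵢ)/τᵢ with τᵢ = Vᵢ/Q.
τ₁ = 19.70/1.817 = 10.8420 min; τ₂ = 62.96/1.817 = 34.6505 min.
Tank 1: C₁ = C_in(1 − e^(−t/τ₁)). Tank 2 (τ₁ ≠ τ₂): C₂ = C_in[1 − (τ₁ e^(−t/τ₁) − τ₂ e^(−t/τ₂))/(τ₁ − τ₂)].
At t = 22.61: e^(−t/τ₁) = 0.124257, e^(−t/τ₂) = 0.520734.
C₂ = 3.219·[1 − (10.8420·0.124257 − 34.6505·0.520734)/(-23.8085)] = 3.219·0.298716 = 0.961566 mg/L.

0.9616 mg/L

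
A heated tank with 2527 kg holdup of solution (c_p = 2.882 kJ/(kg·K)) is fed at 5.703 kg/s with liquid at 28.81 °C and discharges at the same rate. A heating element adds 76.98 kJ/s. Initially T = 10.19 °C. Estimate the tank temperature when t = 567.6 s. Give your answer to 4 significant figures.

27.02 °C

First-law balance (no shaft work): M c_p dT/dt = ṁ c_p (T_in − T) + 76.98.
Rearrange: dT/dt = (T_ss − T)/τ with τ = M/ṁ = 443.100 s and T_ss = T_in + Q̇/(ṁ c_p) = 33.4936 °C.
T approaches T_ss exponentially: T(t) = T_ss + (T₀ − T_ss) e^(−t/τ).
T(567.6) = 33.4936 + (-23.3036)·e^(−567.6/443.100) = 33.4936 + (-23.3036)·0.277766 = 27.0206 °C.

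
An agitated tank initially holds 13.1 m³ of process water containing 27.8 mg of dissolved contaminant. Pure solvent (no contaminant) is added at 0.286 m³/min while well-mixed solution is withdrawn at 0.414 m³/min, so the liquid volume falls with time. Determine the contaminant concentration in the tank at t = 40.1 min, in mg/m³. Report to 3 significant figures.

0.699 mg/m³

Total volume: dV/dt = Q_in − Q_out = -0.12800 m³/min, so V(t) = 13.1 − 0.12800 t and V(40.1) = 7.9672 m³.
Species balance (pure solvent in): dm/dt = −Q_out · m/V(t).
Separate: dm/m = −Q_out dt/V(t) ⇒ ln(m/m₀) = −(Q_out/(Q_in−Q_out)) ln(V/V₀).
m = m₀ (V₀/V)^(Q_out/(Q_in−Q_out)) = 27.8 × (13.1/7.9672)^(-3.2344) = 5.5658 mg.
C = m/V = 5.5658/7.9672 = 0.69859 mg/m³.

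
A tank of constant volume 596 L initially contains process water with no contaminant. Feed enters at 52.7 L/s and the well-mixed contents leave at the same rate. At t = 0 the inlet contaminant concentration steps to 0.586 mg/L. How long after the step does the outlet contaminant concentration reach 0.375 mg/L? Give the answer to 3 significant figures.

Species balance: V dC/dt = Q(C_in − C) ⇒ τ = V/Q = 11.309 s.
C(t) = C_in + (C₀ − C_in) e^(−t/τ). Set C = 0.375 and solve for t:
e^(−t/τ) = (C − C_in)/(C₀ − C_in) = (0.375 − 0.586)/(0 − 0.586) = 0.36007
t = −τ ln(…) = 11.309 × 1.0215 = 11.552 s.

11.6 s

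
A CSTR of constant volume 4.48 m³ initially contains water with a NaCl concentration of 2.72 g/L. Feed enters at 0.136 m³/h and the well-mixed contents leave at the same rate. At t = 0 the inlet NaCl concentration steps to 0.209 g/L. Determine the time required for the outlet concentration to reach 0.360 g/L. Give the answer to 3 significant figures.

Transient balance on the dissolved component: V dC/dt = Q(C_in − C), so τ = V/Q = 32.941 h.
C(t) = C_in + (C₀ − C_in) e^(−t/τ). Set C = 0.360 and solve for t:
e^(−t/τ) = (C − C_in)/(C₀ − C_in) = (0.360 − 0.209)/(2.72 − 0.209) = 0.060135
t = −τ ln(…) = 32.941 × 2.8112 = 92.603 h.

92.6 h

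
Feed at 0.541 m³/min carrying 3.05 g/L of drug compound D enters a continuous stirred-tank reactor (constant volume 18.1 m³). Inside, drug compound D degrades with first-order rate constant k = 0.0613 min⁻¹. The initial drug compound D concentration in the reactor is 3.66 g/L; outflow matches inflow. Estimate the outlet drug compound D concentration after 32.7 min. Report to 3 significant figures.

1.13 g/L

Species balance: V dC/dt = Q C_in − Q C − k V C.
dC/dt = (Q/V) C_in − (Q/V + k) C; effective rate a = Q/V + k = 0.029890 + 0.0613 = 0.091190 min⁻¹.
C_ss = Q C_in/(Q + kV) = 0.99971 g/L; C(t) = C_ss + (C₀ − C_ss) e^(−a t).
C(32.7) = 0.99971 + (2.6603)·e^(−0.091190·32.7) = 0.99971 + (2.6603)·0.050697 = 1.1346 g/L.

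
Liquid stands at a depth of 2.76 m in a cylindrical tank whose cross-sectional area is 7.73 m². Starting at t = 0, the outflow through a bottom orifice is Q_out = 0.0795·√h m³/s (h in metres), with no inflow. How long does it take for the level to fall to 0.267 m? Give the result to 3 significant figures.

223 s

A dh/dt = −Q_out = −0.0795 √h.
This is separable: 2 d(√h)/dt = −0.0795/A, so √h = √h₀ − (0.0795/(2A)) t.
t = 2A(√h₀ − √h)/0.0795 = 2·7.73·(√2.76 − √0.267)/0.0795
  = 15.460 × (1.6613 − 0.51672) / 0.0795 = 222.59 s.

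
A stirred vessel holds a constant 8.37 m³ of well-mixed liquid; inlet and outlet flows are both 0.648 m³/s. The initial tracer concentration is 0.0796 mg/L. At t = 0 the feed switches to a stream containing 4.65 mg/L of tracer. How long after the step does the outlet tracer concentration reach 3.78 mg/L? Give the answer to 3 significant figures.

21.4 s

Species balance: V dC/dt = Q(C_in − C) ⇒ τ = V/Q = 12.917 s.
C(t) = C_in + (C₀ − C_in) e^(−t/τ). Set C = 3.78 and solve for t:
e^(−t/τ) = (C − C_in)/(C₀ − C_in) = (3.78 − 4.65)/(0.0796 − 4.65) = 0.19036
t = −τ ln(…) = 12.917 × 1.6589 = 21.427 s.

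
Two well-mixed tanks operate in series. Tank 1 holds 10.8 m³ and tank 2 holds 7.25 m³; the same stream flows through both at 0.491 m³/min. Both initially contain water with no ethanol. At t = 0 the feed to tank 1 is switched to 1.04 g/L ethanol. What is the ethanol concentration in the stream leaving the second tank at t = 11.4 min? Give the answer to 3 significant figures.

Time constants: τᵢ = Vᵢ/Q for each well-mixed tank.
τ₁ = 10.8/0.491 = 21.996 min; τ₂ = 7.25/0.491 = 14.766 min.
Tank 1: C₁ = C_in(1 − e^(−t/τ₁)). Tank 2 (τ₁ ≠ τ₂): C₂ = C_in[1 − (τ₁ e^(−t/τ₁) − τ₂ e^(−t/τ₂))/(τ₁ − τ₂)].
At t = 11.4: e^(−t/τ₁) = 0.59555, e^(−t/τ₂) = 0.46206.
C₂ = 1.04·[1 − (21.996·0.59555 − 14.766·0.46206)/(7.2301)] = 1.04·0.13185 = 0.13712 g/L.

0.137 g/L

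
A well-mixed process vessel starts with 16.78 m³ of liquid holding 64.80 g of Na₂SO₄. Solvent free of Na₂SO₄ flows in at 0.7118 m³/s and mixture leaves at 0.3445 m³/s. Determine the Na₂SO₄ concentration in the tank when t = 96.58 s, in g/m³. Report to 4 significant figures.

0.4273 g/m³

Total volume: dV/dt = Q_in − Q_out = 0.367300 m³/s, so V(t) = 16.78 + 0.367300 t and V(96.58) = 52.2538 m³.
Solute balance: dm/dt = 0 − Q_out C = −Q_out m/V(t).
dm/m = −Q_out dt/(V₀ + 0.367300 t); integrating gives ln(m/m₀) = −(Q_out/(Q_in−Q_out)) ln(V/V₀).
m = m₀ (V₀/V)^(Q_out/(Q_in−Q_out)) = 64.80 × (16.78/52.2538)^(0.937925) = 22.3291 g.
C = m/V = 22.3291/52.2538 = 0.427320 g/m³.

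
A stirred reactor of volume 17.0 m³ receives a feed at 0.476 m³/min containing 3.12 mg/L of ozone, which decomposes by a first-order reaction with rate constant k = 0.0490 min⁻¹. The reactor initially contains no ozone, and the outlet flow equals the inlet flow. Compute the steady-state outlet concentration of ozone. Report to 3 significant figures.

1.13 mg/L

Accumulation = in − out − consumed: V dC/dt = Q C_in − Q C − k V C.
At steady state: 0 = Q C_in − (Q + kV) C_ss, so C_ss = Q C_in/(Q + kV).
C_ss = 0.476·3.12/(0.476 + 0.0490·17.0) = 1.4851/1.3090 = 1.1345 mg/L.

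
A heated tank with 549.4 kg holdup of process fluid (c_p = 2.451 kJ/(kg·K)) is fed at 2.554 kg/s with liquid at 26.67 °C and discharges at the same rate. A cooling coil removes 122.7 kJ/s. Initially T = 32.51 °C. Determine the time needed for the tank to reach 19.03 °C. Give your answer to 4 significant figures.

162.3 s

Heat balance on the well-mixed liquid: M c_p dT/dt = ṁ c_p (T_in − T) − 122.7.
τ = M/ṁ = 215.114 s; T_ss = T_in − Q̇/(ṁ c_p) = 7.06890 °C.
T(t) = T_ss + (T₀ − T_ss) e^(−t/τ). Set T = 19.03:
e^(−t/τ) = (19.03 − 7.06890)/(32.51 − 7.06890) = 0.470149
t = −215.114 · ln(0.470149) = 162.348 s.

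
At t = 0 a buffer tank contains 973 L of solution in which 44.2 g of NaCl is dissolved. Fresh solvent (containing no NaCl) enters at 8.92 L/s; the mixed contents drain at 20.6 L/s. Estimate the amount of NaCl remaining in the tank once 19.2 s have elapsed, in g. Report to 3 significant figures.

Total volume: dV/dt = Q_in − Q_out = -11.680 L/s, so V(t) = 973 − 11.680 t and V(19.2) = 748.74 L.
Species balance (pure solvent in): dm/dt = −Q_out · m/V(t).
dm/m = −Q_out dt/(V₀ − 11.680 t); integrating gives ln(m/m₀) = −(Q_out/(Q_in−Q_out)) ln(V/V₀).
m = m₀ (V₀/V)^(Q_out/(Q_in−Q_out)) = 44.2 × (973/748.74)^(-1.7637) = 27.845 g.

27.8 g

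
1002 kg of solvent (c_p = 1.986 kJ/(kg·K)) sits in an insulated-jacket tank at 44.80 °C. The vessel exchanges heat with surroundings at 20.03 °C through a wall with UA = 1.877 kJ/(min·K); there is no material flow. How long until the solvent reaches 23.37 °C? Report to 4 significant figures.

2124 min

M c_p dT/dt = −UA(T − T_amb).
τ = M c_p/UA = 1060.19 min; T_ss = T_amb = 20.0300 °C.
T(t) = T_ss + (T₀ − T_ss)e^(−t/τ); set T = 23.37:
t = −τ ln[(T − T_ss)/(T₀ − T_ss)] = −1060.19 · ln(0.134841) = 2124.26 min.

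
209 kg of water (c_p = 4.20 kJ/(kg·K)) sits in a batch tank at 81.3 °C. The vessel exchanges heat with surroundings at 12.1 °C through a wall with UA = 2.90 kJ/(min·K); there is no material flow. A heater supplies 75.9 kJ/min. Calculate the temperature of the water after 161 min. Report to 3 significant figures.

First-law balance (no shaft work): M c_p dT/dt = −UA(T − T_amb) + Q̇.
dT/dt = (T_ss − T)/τ with T_ss = T_amb + Q̇/UA = 12.1 + 75.9/2.90 = 38.272 °C, τ = M c_p/UA = 209·4.20/2.90 = 302.69 min.
This is linear first-order; T(t) = T_ss + (T₀ − T_ss) e^(−t/τ).
T(161) = 38.272 + (43.028)·0.58749 = 63.551 °C.

63.6 °C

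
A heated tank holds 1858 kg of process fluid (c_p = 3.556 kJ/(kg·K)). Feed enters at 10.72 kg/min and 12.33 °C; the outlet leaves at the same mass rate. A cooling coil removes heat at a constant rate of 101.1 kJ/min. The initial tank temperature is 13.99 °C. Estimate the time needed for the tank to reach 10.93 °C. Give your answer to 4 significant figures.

First-law balance (no shaft work): M c_p dT/dt = ṁ c_p (T_in − T) − 101.1.
τ = M/ṁ = 173.321 min; T_ss = T_in − Q̇/(ṁ c_p) = 9.67787 °C.
T(t) = T_ss + (T₀ − T_ss) e^(−t/τ). Set T = 10.93:
e^(−t/τ) = (10.93 − 9.67787)/(13.99 − 9.67787) = 0.290374
t = −173.321 · ln(0.290374) = 214.326 min.

214.3 min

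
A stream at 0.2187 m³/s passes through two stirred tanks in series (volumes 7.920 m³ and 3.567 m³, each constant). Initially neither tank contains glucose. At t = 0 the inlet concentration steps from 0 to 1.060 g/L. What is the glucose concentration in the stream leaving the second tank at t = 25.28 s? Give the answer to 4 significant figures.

0.2848 g/L

Each tank obeys Vᵢ dCᵢ/dt = Q(Cᵢ₋₁ − Cᵢ), so τᵢ = Vᵢ/Q.
τ₁ = 7.920/0.2187 = 36.2140 s; τ₂ = 3.567/0.2187 = 16.3100 s.
Tank 1: C₁ = C_in(1 − e^(−t/τ₁)). Tank 2 (τ₁ ≠ τ₂): C₂ = C_in[1 − (τ₁ e^(−t/τ₁) − τ₂ e^(−t/τ₂))/(τ₁ − τ₂)].
At t = 25.28: e^(−t/τ₁) = 0.497543, e^(−t/τ₂) = 0.212255.
C₂ = 1.060·[1 − (36.2140·0.497543 − 16.3100·0.212255)/(19.9040)] = 1.060·0.268681 = 0.284802 g/L.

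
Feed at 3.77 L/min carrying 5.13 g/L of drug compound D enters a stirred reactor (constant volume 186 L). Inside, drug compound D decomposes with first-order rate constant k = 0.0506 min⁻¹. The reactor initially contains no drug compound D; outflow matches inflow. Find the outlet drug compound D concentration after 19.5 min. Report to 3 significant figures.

1.10 g/L

Accumulation = in − out − consumed: V dC/dt = Q C_in − Q C − k V C.
dC/dt = (Q/V) C_in − (Q/V + k) C; effective rate a = Q/V + k = 0.020269 + 0.0506 = 0.070869 min⁻¹.
C_ss = Q C_in/(Q + kV) = 1.4672 g/L; C(t) = C_ss + (C₀ − C_ss) e^(−a t).
C(19.5) = 1.4672 + (-1.4672)·e^(−0.070869·19.5) = 1.4672 + (-1.4672)·0.25109 = 1.0988 g/L.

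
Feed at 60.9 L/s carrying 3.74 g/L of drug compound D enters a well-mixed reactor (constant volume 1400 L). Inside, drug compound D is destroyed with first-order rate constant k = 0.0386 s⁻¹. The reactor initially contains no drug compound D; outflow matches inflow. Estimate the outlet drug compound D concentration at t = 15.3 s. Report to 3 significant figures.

V dC/dt = Q(C_in − C) − k V C.
This is linear with rate a = Q/V + k = 0.082100 s⁻¹.
C_ss = Q C_in/(Q + kV) = 1.9816 g/L; C(t) = C_ss + (C₀ − C_ss) e^(−a t).
C(15.3) = 1.9816 + (-1.9816)·e^(−0.082100·15.3) = 1.9816 + (-1.9816)·0.28475 = 1.4173 g/L.

1.42 g/L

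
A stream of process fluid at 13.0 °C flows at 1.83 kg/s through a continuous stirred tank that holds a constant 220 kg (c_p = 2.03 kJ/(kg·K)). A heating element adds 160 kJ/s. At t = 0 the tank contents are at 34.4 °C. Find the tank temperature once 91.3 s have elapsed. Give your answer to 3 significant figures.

M c_p dT/dt = ṁ c_p (T_in − T) + Q̇.
Rearrange: dT/dt = (T_ss − T)/τ with τ = M/ṁ = 120.22 s and T_ss = T_in + Q̇/(ṁ c_p) = 56.070 °C.
Solution: T(t) = T_ss + (T₀ − T_ss) e^(−t/τ).
T(91.3) = 56.070 + (-21.670)·e^(−91.3/120.22) = 56.070 + (-21.670)·0.46792 = 45.930 °C.

45.9 °C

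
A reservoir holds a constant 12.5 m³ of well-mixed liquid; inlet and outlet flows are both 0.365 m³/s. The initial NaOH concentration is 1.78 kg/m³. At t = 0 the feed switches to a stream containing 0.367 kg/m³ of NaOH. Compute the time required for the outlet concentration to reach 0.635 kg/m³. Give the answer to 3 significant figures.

56.9 s

Unsteady species balance (constant V, well mixed): V dC/dt = Q(C_in − C), so τ = V/Q = 34.247 s.
C(t) = C_in + (C₀ − C_in) e^(−t/τ). Set C = 0.635 and solve for t:
e^(−t/τ) = (C − C_in)/(C₀ − C_in) = (0.635 − 0.367)/(1.78 − 0.367) = 0.18967
t = −τ ln(…) = 34.247 × 1.6625 = 56.934 s.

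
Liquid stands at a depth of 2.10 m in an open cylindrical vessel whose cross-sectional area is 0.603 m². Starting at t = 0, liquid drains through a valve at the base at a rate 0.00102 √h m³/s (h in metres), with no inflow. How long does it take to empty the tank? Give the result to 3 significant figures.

1710 s

Unsteady balance on liquid volume: A dh/dt = −0.00102 √h.
This is separable: 2 d(√h)/dt = −0.00102/A, so √h = √h₀ − (0.00102/(2A)) t.
Set h = 0: 2√h₀ = (0.00102/A) t_empty ⇒ t_empty = 2A√h₀/0.00102.
t_empty = 2·0.603·√2.10/0.00102 = 1.2060·1.4491/0.00102 = 1713.4 s.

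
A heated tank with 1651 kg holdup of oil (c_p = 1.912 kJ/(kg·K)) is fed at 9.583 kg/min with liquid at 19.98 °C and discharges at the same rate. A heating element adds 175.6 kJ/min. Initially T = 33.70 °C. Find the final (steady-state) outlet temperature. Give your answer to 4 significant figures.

29.56 °C

Energy balance: M c_p dT/dt = ṁ c_p (T_in − T) + 175.6.
At steady state dT/dt = 0 ⇒ T_ss = T_in + Q̇/(ṁ c_p) = 19.98 + 175.6/(9.583·1.912) = 29.5637 °C.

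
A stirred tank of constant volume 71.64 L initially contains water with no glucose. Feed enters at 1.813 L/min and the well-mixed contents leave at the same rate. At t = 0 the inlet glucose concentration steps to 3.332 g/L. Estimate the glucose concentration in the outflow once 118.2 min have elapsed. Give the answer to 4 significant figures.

3.165 g/L

Transient balance on the dissolved component: V dC/dt = Q(C_in − C).
So dC/dt = (C_in − C)/τ with τ = V/Q = 71.64/1.813 = 39.5146 min.
C approaches C_in exponentially: C(t) = C_in + (C₀ − C_in) e^(−t/τ).
C(118.2) = 3.332 + (0 − 3.332)·e^(−118.2/39.5146) = 3.332 + (-3.33200)·0.0502222 = 3.16466 g/L.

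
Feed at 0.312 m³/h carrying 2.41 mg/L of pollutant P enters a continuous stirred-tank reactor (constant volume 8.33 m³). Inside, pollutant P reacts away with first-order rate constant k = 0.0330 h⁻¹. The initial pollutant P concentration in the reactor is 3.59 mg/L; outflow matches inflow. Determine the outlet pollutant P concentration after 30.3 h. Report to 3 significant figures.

V dC/dt = Q(C_in − C) − k V C.
dC/dt = (Q/V) C_in − (Q/V + k) C; effective rate a = Q/V + k = 0.037455 + 0.0330 = 0.070455 h⁻¹.
C_ss = Q C_in/(Q + kV) = 1.2812 mg/L; C(t) = C_ss + (C₀ − C_ss) e^(−a t).
C(30.3) = 1.2812 + (2.3088)·e^(−0.070455·30.3) = 1.2812 + (2.3088)·0.11827 = 1.5543 mg/L.

1.55 mg/L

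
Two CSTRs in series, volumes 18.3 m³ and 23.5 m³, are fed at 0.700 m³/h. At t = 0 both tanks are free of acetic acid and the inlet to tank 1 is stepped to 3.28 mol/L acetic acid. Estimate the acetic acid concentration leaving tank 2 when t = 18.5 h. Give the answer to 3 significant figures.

0.425 mol/L

Time constants: τᵢ = Vᵢ/Q for each well-mixed tank.
τ₁ = 18.3/0.700 = 26.143 h; τ₂ = 23.5/0.700 = 33.571 h.
Solving the cascade with C₁(0)=C₂(0)=0 gives C₂(t) = C_in[1 − (τ₁ e^(−t/τ₁) − τ₂ e^(−t/τ₂))/(τ₁ − τ₂)].
At t = 18.5: e^(−t/τ₁) = 0.49280, e^(−t/τ₂) = 0.57634.
C₂ = 3.28·[1 − (26.143·0.49280 − 33.571·0.57634)/(-7.4286)] = 3.28·0.12968 = 0.42536 mol/L.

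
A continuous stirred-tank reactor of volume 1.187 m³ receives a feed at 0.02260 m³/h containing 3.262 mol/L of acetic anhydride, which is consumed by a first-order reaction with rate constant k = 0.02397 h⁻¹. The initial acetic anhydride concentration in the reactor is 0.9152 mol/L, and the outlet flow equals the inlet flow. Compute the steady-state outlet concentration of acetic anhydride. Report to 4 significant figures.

V dC/dt = Q(C_in − C) − k V C.
Steady state (dC/dt = 0): C_ss = Q C_in/(Q + kV) = C_in/(1 + kV/Q).
C_ss = 0.02260·3.262/(0.02260 + 0.02397·1.187) = 0.0737212/0.0510524 = 1.44403 mol/L.

1.444 mol/L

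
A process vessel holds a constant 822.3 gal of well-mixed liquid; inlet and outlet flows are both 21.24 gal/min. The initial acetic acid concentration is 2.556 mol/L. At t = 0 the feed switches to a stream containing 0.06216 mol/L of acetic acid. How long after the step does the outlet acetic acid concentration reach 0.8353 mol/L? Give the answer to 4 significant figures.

Species balance: V dC/dt = Q(C_in − C) ⇒ τ = V/Q = 38.7147 min.
C(t) = C_in + (C₀ − C_in) e^(−t/τ). Set C = 0.8353 and solve for t:
e^(−t/τ) = (C − C_in)/(C₀ − C_in) = (0.8353 − 0.06216)/(2.556 − 0.06216) = 0.310020
t = −τ ln(…) = 38.7147 × 1.17112 = 45.3395 min.

45.34 min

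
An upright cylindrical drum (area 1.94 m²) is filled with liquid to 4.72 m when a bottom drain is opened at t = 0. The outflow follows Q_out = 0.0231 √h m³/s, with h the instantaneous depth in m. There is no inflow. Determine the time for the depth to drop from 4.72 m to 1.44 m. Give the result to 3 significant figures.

163 s

A dh/dt = −Q_out = −0.0231 √h.
∫ h^(−1/2) dh = −(0.0231/A) ∫ dt, giving 2√h = 2√h₀ − (0.0231/A) t.
t = 2A(√h₀ − √h)/0.0231 = 2·1.94·(√4.72 − √1.44)/0.0231
  = 3.8800 × (2.1726 − 1.2000) / 0.0231 = 163.36 s.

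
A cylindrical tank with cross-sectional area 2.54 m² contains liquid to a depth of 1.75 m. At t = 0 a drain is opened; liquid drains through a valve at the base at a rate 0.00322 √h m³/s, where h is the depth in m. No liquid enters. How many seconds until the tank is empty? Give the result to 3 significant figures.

2090 s

With no inflow, A dh/dt = −0.00322 √h.
Separate and integrate: 2(√h − √h₀) = −(0.00322/A) t.
Set h = 0: 2√h₀ = (0.00322/A) t_empty ⇒ t_empty = 2A√h₀/0.00322.
t_empty = 2·2.54·√1.75/0.00322 = 5.0800·1.3229/0.00322 = 2087.0 s.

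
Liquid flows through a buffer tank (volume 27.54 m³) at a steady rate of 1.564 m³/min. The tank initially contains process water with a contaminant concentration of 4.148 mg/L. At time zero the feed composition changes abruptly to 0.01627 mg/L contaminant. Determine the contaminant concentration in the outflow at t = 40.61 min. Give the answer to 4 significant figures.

Transient balance on the dissolved component: V dC/dt = Q(C_in − C).
Time constant τ = V/Q = 27.54/1.564 = 17.6087 min.
Solution: C(t) = C_in + (C₀ − C_in) e^(−t/τ).
C(40.61) = 0.01627 + (4.148 − 0.01627)·e^(−40.61/17.6087) = 0.01627 + (4.13173)·0.0996345 = 0.427933 mg/L.

0.4279 mg/L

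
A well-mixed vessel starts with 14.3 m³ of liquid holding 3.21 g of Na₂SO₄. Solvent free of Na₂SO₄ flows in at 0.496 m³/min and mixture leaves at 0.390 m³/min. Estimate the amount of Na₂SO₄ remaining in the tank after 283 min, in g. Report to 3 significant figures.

0.0501 g

Let m(t) be the amount of Na₂SO₄. Volume: V(t) = V₀ + (Q_in − Q_out) t = 14.3 + 0.10600 t; V(283) = 44.298 m³.
No Na₂SO₄ enters, so dm/dt = −Q_out · (m/V).
Separate: dm/m = −Q_out dt/V(t) ⇒ ln(m/m₀) = −(Q_out/(Q_in−Q_out)) ln(V/V₀).
m = m₀ (V₀/V)^(Q_out/(Q_in−Q_out)) = 3.21 × (14.3/44.298)^(3.6792) = 0.050098 g.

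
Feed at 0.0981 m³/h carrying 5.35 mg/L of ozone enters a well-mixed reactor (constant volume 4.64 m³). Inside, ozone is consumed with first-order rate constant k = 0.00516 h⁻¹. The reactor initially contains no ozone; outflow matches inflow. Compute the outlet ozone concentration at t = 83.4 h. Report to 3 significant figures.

3.82 mg/L

Accumulation = in − out − consumed: V dC/dt = Q C_in − Q C − k V C.
This is linear with rate a = Q/V + k = 0.026302 h⁻¹.
C_ss = Q C_in/(Q + kV) = 4.3004 mg/L; C(t) = C_ss + (C₀ − C_ss) e^(−a t).
C(83.4) = 4.3004 + (-4.3004)·e^(−0.026302·83.4) = 4.3004 + (-4.3004)·0.11151 = 3.8209 mg/L.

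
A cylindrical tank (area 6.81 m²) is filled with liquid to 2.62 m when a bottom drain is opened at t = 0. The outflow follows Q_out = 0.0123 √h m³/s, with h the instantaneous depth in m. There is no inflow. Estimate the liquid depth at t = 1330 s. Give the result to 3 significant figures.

0.174 m

With no inflow, A dh/dt = −0.0123 √h.
Separate and integrate: 2(√h − √h₀) = −(0.0123/A) t.
√h = √2.62 − 0.0123·1330/(2·6.81) = 1.6186 − 1.2011 = 0.41754.
h = 0.41754² = 0.17434 m.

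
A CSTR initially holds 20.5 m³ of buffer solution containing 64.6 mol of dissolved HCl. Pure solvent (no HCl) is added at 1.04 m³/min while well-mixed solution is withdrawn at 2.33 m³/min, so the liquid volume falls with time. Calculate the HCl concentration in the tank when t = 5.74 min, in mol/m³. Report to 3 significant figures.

Total volume: dV/dt = Q_in − Q_out = -1.2900 m³/min, so V(t) = 20.5 − 1.2900 t and V(5.74) = 13.095 m³.
Solute balance: dm/dt = 0 − Q_out C = −Q_out m/V(t).
dm/m = −Q_out dt/(V₀ − 1.2900 t); integrating gives ln(m/m₀) = −(Q_out/(Q_in−Q_out)) ln(V/V₀).
m = m₀ (V₀/V)^(Q_out/(Q_in−Q_out)) = 64.6 × (20.5/13.095)^(-1.8062) = 28.753 mol.
C = m/V = 28.753/13.095 = 2.1957 mol/m³.

2.20 mol/m³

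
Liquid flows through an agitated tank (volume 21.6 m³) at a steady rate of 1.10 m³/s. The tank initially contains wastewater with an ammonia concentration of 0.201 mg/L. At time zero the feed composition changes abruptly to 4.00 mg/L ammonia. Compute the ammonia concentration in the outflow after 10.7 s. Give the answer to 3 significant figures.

1.80 mg/L

Species balance on the tank: V dC/dt = Q(C_in − C).
Time constant τ = V/Q = 21.6/1.10 = 19.636 s.
This is linear first-order; C(t) = C_in + (C₀ − C_in) e^(−t/τ).
C(10.7) = 4.00 + (0.201 − 4.00)·e^(−10.7/19.636) = 4.00 + (-3.7990)·0.57990 = 1.7970 mg/L.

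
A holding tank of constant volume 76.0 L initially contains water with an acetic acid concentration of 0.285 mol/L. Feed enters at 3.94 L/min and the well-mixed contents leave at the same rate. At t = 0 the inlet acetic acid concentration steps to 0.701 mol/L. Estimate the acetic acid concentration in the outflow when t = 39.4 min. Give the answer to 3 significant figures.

0.647 mol/L

Accumulation = in − out for the solute gives V dC/dt = Q(C_in − C).
So dC/dt = (C_in − C)/τ with τ = V/Q = 76.0/3.94 = 19.289 min.
C approaches C_in exponentially: C(t) = C_in + (C₀ − C_in) e^(−t/τ).
C(39.4) = 0.701 + (0.285 − 0.701)·e^(−39.4/19.289) = 0.701 + (-0.41600)·0.12969 = 0.64705 mol/L.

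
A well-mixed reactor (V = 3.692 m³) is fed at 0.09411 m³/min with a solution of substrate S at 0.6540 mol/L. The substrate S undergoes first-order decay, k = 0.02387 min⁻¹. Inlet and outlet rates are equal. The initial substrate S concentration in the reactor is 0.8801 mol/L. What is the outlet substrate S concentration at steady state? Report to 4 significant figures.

Species balance: V dC/dt = Q C_in − Q C − k V C.
Steady state (dC/dt = 0): C_ss = Q C_in/(Q + kV) = C_in/(1 + kV/Q).
C_ss = 0.09411·0.6540/(0.09411 + 0.02387·3.692) = 0.0615479/0.182238 = 0.337734 mol/L.

0.3377 mol/L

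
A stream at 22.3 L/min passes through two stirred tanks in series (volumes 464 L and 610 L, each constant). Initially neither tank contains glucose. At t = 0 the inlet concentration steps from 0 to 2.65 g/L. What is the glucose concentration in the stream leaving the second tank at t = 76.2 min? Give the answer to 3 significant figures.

2.18 g/L

Time constants: τᵢ = Vᵢ/Q for each well-mixed tank.
τ₁ = 464/22.3 = 20.807 min; τ₂ = 610/22.3 = 27.354 min.
Tank 1: C₁ = C_in(1 − e^(−t/τ₁)). Tank 2 (τ₁ ≠ τ₂): C₂ = C_in[1 − (τ₁ e^(−t/τ₁) − τ₂ e^(−t/τ₂))/(τ₁ − τ₂)].
At t = 76.2: e^(−t/τ₁) = 0.025676, e^(−t/τ₂) = 0.061688.
C₂ = 2.65·[1 − (20.807·0.025676 − 27.354·0.061688)/(-6.5471)] = 2.65·0.82386 = 2.1832 g/L.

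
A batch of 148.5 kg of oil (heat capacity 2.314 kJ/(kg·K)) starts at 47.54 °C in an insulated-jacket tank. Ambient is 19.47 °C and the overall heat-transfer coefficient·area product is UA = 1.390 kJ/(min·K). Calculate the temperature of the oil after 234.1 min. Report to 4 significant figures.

30.36 °C

First-law balance (no shaft work): M c_p dT/dt = −UA(T − T_amb).
dT/dt = (T_ss − T)/τ with T_ss = T_amb = 19.4700 °C, τ = M c_p/UA = 148.5·2.314/1.390 = 247.215 min.
Integrating: T(t) = T_ss + (T₀ − T_ss) e^(−t/τ).
T(234.1) = 19.4700 + (28.0700)·0.387923 = 30.3590 °C.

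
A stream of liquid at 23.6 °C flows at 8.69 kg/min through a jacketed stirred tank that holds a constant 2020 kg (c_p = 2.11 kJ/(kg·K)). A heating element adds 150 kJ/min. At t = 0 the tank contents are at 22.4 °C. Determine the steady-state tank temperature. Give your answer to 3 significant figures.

Energy balance: M c_p dT/dt = ṁ c_p (T_in − T) + 150.
At steady state dT/dt = 0 ⇒ T_ss = T_in + Q̇/(ṁ c_p) = 23.6 + 150/(8.69·2.11) = 31.781 °C.

31.8 °C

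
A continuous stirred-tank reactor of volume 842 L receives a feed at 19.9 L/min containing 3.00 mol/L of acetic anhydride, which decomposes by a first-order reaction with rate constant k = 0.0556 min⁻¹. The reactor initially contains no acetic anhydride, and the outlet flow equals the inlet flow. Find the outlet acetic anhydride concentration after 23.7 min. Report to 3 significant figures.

0.758 mol/L

Accumulation = in − out − consumed: V dC/dt = Q C_in − Q C − k V C.
dC/dt = (Q/V) C_in − (Q/V + k) C; effective rate a = Q/V + k = 0.023634 + 0.0556 = 0.079234 min⁻¹.
C_ss = Q C_in/(Q + kV) = 0.89485 mol/L; C(t) = C_ss + (C₀ − C_ss) e^(−a t).
C(23.7) = 0.89485 + (-0.89485)·e^(−0.079234·23.7) = 0.89485 + (-0.89485)·0.15292 = 0.75801 mol/L.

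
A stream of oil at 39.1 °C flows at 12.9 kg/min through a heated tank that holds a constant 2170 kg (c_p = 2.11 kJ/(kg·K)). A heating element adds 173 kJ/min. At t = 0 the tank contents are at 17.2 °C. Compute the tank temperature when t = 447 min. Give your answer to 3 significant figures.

43.5 °C

Energy balance: M c_p dT/dt = ṁ c_p (T_in − T) + 173.
Rearrange: dT/dt = (T_ss − T)/τ with τ = M/ṁ = 168.22 min and T_ss = T_in + Q̇/(ṁ c_p) = 45.456 °C.
Solution: T(t) = T_ss + (T₀ − T_ss) e^(−t/τ).
T(447) = 45.456 + (-28.256)·e^(−447/168.22) = 45.456 + (-28.256)·0.070139 = 43.474 °C.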